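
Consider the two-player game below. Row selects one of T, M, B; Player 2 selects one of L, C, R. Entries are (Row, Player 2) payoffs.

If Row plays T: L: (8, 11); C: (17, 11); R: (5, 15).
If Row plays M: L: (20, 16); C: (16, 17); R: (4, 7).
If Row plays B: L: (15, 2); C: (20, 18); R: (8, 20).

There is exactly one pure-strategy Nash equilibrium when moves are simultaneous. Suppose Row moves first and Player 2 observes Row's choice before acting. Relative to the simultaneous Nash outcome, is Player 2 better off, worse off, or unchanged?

worse off

Solve by backward induction (Row leads).
- T: Player 2 compares 11, 11, 15 and picks R; Row would get 5.
- M: Player 2 compares 16, 17, 7 and picks C; Row would get 16.
- B: Player 2 compares 2, 18, 20 and picks R; Row would get 8.
Row's induced payoffs are 5, 16, 8, so Row commits to M. Subgame-perfect outcome: (M, C) with payoffs (16, 17).
Under simultaneous play:
Row's best replies: L→M; C→B; R→B.
Player 2's best replies: T→R; M→C; B→R.
The unique mutual best reply is (B, R), giving (8, 20).
Player 2 earns 17 sequentially versus 20 at the Nash outcome: worse off.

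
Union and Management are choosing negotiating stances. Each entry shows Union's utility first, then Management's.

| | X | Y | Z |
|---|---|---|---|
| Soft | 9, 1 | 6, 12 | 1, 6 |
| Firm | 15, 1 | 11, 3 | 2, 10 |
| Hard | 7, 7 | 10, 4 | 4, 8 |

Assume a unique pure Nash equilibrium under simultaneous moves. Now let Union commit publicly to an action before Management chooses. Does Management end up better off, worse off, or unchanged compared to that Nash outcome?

Solve by backward induction (Union leads).
- Soft → Management plays Y (best of 1, 12, 6); Union gets 6.
- Firm → Management plays Z (best of 1, 3, 10); Union gets 2.
- Hard → Management plays Z (best of 7, 4, 8); Union gets 4.
Maximizing over 6, 2, 4, Union chooses Soft. Subgame-perfect outcome: (Soft, Y) with payoffs (6, 12).
Now find the simultaneous Nash equilibrium.
Union's best replies: X→Firm; Y→Firm; Z→Hard.
Management's best replies: Soft→Y; Firm→Z; Hard→Z.
The unique mutual best reply is (Hard, Z), giving (4, 8).
Management earns 12 sequentially versus 8 at the Nash outcome: better off.

better off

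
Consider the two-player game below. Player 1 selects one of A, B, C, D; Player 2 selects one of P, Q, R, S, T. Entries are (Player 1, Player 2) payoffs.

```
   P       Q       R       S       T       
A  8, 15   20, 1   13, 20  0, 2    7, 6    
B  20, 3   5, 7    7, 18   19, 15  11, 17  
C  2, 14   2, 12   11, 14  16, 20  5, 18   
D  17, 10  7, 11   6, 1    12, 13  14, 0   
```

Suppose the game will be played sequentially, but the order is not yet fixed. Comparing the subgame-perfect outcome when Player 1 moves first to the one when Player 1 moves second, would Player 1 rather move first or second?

first

If Player 1 leads: Player 2's best replies are A→R, B→R, C→S, D→S; Player 1's induced payoffs 13, 7, 16, 12; outcome (C, S), payoffs (16, 20).
If Player 2 leads: Player 1's best replies are P→B, Q→A, R→A, S→B, T→D; Player 2's induced payoffs 3, 1, 20, 15, 0; outcome (A, R), payoffs (13, 20).
Player 1 gets 16 moving first and 13 moving second, so Player 1 prefers to move first.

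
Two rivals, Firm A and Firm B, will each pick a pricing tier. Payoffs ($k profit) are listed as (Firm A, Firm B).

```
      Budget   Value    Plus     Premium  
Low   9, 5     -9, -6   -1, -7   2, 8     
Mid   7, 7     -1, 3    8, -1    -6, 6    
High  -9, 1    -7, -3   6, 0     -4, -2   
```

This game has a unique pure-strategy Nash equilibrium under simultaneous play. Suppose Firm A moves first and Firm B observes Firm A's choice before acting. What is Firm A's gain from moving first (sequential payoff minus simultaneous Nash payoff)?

5

Solve by backward induction (Firm A leads).
- Low: Firm B compares 5, -6, -7, 8 and picks Premium; Firm A would get 2.
- Mid: Firm B compares 7, 3, -1, 6 and picks Budget; Firm A would get 7.
- High: Firm B compares 1, -3, 0, -2 and picks Budget; Firm A would get -9.
Among 2, 7, -9, the best is 7 at Mid. Subgame-perfect outcome: (Mid, Budget) with payoffs (7, 7).
For the simultaneous game, intersect best replies.
Firm A's best replies: Budget→Low; Value→Mid; Plus→Mid; Premium→Low.
Firm B's best replies: Low→Premium; Mid→Budget; High→Budget.
Only (Low, Premium) has each player best-responding; Nash payoffs (2, 8).
Firm A's commitment gain: 7 − 2 = 5.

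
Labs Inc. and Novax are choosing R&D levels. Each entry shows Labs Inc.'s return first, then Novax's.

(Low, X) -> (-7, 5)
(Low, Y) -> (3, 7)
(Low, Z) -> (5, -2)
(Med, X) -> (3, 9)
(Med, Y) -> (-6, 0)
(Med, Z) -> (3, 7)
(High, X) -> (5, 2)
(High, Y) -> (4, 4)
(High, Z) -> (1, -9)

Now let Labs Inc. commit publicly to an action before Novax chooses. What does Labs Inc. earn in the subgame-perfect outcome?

Novax best-responds to each possible Labs Inc. move:
- Low: BR = Y, leader payoff 3.
- Med: BR = X, leader payoff 3.
- High: BR = Y, leader payoff 4.
Labs Inc.'s induced payoffs are 3, 3, 4, so Labs Inc. commits to High. Subgame-perfect outcome: (High, Y) with payoffs (4, 4).

4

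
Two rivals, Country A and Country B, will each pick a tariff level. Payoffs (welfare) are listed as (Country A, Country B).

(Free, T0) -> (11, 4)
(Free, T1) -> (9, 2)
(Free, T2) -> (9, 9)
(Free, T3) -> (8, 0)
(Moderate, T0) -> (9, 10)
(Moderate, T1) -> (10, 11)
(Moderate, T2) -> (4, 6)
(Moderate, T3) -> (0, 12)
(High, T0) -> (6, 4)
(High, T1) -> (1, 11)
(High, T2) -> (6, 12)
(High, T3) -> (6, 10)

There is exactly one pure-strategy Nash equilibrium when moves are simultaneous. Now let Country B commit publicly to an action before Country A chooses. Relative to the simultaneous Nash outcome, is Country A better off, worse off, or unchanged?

Country A best-responds to each possible Country B move:
- T0: Country A compares 11, 9, 6 and picks Free; Country B would get 4.
- T1: Country A compares 9, 10, 1 and picks Moderate; Country B would get 11.
- T2: Country A compares 9, 4, 6 and picks Free; Country B would get 9.
- T3: Country A compares 8, 0, 6 and picks Free; Country B would get 0.
Country B's induced payoffs are 4, 11, 9, 0, so Country B commits to T1. Subgame-perfect outcome: (Moderate, T1) with payoffs (10, 11).
For the simultaneous game, intersect best replies.
Country A's best replies: T0→Free; T1→Moderate; T2→Free; T3→Free.
Country B's best replies: Free→T2; Moderate→T3; High→T2.
The unique mutual best reply is (Free, T2), giving (9, 9).
Country A earns 10 sequentially versus 9 at the Nash outcome: better off.

better off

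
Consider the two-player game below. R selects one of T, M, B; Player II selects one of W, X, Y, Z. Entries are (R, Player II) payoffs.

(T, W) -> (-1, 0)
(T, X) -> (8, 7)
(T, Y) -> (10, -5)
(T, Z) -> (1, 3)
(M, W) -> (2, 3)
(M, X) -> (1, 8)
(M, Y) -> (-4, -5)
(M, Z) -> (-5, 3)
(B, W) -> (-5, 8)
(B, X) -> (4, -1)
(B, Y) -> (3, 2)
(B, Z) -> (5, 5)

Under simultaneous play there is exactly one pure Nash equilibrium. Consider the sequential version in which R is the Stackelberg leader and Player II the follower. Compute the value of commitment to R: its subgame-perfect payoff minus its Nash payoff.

0

Solve by backward induction (R leads).
- T: Player II compares 0, 7, -5, 3 and picks X; R would get 8.
- M: Player II compares 3, 8, -5, 3 and picks X; R would get 1.
- B: Player II compares 8, -1, 2, 5 and picks W; R would get -5.
R's induced payoffs are 8, 1, -5, so R commits to T. Subgame-perfect outcome: (T, X) with payoffs (8, 7).
Now find the simultaneous Nash equilibrium.
R's best replies: W→M; X→T; Y→T; Z→B.
Player II's best replies: T→X; M→X; B→W.
Only (T, X) has each player best-responding; Nash payoffs (8, 7).
R's commitment gain: 8 − 8 = 0.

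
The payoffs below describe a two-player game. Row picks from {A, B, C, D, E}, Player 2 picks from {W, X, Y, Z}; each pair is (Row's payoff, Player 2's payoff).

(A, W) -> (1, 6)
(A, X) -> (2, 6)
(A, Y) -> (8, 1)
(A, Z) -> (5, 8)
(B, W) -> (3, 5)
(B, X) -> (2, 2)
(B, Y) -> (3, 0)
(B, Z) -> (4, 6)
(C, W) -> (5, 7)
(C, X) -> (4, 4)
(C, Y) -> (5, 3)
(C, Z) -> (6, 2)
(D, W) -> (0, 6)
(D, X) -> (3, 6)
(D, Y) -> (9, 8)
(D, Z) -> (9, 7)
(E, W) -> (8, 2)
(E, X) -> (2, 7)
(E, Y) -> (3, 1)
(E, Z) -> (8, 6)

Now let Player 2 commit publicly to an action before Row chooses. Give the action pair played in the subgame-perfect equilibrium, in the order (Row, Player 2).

(D, Y)

Solve by backward induction (Player 2 leads).
- W → Row plays E (best of 1, 3, 5, 0, 8); Player 2 gets 2.
- X → Row plays C (best of 2, 2, 4, 3, 2); Player 2 gets 4.
- Y → Row plays D (best of 8, 3, 5, 9, 3); Player 2 gets 8.
- Z → Row plays D (best of 5, 4, 6, 9, 8); Player 2 gets 7.
Player 2's induced payoffs are 2, 4, 8, 7, so Player 2 commits to Y. Subgame-perfect outcome: (D, Y) with payoffs (9, 8).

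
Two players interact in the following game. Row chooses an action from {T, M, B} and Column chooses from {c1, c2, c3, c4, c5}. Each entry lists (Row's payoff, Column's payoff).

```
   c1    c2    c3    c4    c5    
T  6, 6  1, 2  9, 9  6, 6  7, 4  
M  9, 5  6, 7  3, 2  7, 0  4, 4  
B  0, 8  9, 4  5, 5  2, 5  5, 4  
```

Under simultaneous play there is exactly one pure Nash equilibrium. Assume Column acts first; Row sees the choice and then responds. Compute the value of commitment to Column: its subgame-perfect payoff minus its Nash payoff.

Row best-responds to each possible Column move:
- c1: Row compares 6, 9, 0 and picks M; Column would get 5.
- c2: Row compares 1, 6, 9 and picks B; Column would get 4.
- c3: Row compares 9, 3, 5 and picks T; Column would get 9.
- c4: Row compares 6, 7, 2 and picks M; Column would get 0.
- c5: Row compares 7, 4, 5 and picks T; Column would get 4.
Maximizing over 5, 4, 9, 0, 4, Column chooses c3. Subgame-perfect outcome: (T, c3) with payoffs (9, 9).
Under simultaneous play:
Row's best replies: c1→M; c2→B; c3→T; c4→M; c5→T.
Column's best replies: T→c3; M→c2; B→c1.
The unique mutual best reply is (T, c3), giving (9, 9).
Column's commitment gain: 9 − 9 = 0.

0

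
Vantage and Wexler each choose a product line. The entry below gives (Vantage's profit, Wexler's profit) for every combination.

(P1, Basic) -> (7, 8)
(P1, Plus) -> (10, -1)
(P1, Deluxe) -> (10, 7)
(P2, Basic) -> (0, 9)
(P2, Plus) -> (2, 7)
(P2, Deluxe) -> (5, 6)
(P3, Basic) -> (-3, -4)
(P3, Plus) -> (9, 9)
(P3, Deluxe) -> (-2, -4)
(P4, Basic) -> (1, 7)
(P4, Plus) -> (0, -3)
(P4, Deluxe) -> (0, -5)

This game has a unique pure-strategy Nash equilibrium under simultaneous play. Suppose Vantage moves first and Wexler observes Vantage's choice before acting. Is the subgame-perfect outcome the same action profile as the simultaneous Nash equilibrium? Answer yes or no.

Wexler best-responds to each possible Vantage move:
- P1: BR = Basic, leader payoff 7.
- P2: BR = Basic, leader payoff 0.
- P3: BR = Plus, leader payoff 9.
- P4: BR = Basic, leader payoff 1.
Maximizing over 7, 0, 9, 1, Vantage chooses P3. Subgame-perfect outcome: (P3, Plus) with payoffs (9, 9).
Under simultaneous play:
Vantage's best replies: Basic→P1; Plus→P1; Deluxe→P1.
Wexler's best replies: P1→Basic; P2→Basic; P3→Plus; P4→Basic.
The unique mutual best reply is (P1, Basic), giving (7, 8).
Sequential outcome (P3, Plus) differs from the Nash profile (P1, Basic).

no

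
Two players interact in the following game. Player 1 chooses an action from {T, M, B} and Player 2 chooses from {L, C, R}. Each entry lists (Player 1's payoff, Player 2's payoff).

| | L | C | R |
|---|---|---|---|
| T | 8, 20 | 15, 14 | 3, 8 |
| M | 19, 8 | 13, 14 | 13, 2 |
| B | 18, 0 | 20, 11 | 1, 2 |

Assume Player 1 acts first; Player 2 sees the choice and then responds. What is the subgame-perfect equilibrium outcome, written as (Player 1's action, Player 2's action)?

(B, C)

Player 2 best-responds to each possible Player 1 move:
- T → Player 2 plays L (best of 20, 14, 8); Player 1 gets 8.
- M → Player 2 plays C (best of 8, 14, 2); Player 1 gets 13.
- B → Player 2 plays C (best of 0, 11, 2); Player 1 gets 20.
Player 1's induced payoffs are 8, 13, 20, so Player 1 commits to B. Subgame-perfect outcome: (B, C) with payoffs (20, 11).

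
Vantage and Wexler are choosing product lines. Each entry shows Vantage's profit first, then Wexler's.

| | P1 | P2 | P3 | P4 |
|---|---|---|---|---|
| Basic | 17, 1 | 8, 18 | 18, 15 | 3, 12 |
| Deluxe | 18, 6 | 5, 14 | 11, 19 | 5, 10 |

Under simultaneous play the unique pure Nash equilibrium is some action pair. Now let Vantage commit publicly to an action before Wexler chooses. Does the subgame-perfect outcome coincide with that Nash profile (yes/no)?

no

Solve by backward induction (Vantage leads).
- Basic → Wexler plays P2 (best of 1, 18, 15, 12); Vantage gets 8.
- Deluxe → Wexler plays P3 (best of 6, 14, 19, 10); Vantage gets 11.
Maximizing over 8, 11, Vantage chooses Deluxe. Subgame-perfect outcome: (Deluxe, P3) with payoffs (11, 19).
For the simultaneous game, intersect best replies.
Vantage's best replies: P1→Deluxe; P2→Basic; P3→Basic; P4→Deluxe.
Wexler's best replies: Basic→P2; Deluxe→P3.
Only (Basic, P2) has each player best-responding; Nash payoffs (8, 18).
Sequential outcome (Deluxe, P3) differs from the Nash profile (Basic, P2).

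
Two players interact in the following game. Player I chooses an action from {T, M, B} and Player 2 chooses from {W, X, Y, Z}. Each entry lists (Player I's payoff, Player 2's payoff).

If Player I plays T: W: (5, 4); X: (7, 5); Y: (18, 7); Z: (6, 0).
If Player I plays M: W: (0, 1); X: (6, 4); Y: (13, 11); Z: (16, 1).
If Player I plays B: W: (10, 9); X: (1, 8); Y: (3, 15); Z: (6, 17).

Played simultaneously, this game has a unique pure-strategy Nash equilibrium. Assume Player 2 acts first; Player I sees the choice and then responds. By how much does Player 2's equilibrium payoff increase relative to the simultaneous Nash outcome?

Backward induction with Player 2 moving first.
- W → Player I plays B (best of 5, 0, 10); Player 2 gets 9.
- X → Player I plays T (best of 7, 6, 1); Player 2 gets 5.
- Y → Player I plays T (best of 18, 13, 3); Player 2 gets 7.
- Z → Player I plays M (best of 6, 16, 6); Player 2 gets 1.
Player 2's induced payoffs are 9, 5, 7, 1, so Player 2 commits to W. Subgame-perfect outcome: (B, W) with payoffs (10, 9).
For the simultaneous game, intersect best replies.
Player I's best replies: W→B; X→T; Y→T; Z→M.
Player 2's best replies: T→Y; M→Y; B→Z.
Only (T, Y) has each player best-responding; Nash payoffs (18, 7).
Player 2's commitment gain: 9 − 7 = 2.

2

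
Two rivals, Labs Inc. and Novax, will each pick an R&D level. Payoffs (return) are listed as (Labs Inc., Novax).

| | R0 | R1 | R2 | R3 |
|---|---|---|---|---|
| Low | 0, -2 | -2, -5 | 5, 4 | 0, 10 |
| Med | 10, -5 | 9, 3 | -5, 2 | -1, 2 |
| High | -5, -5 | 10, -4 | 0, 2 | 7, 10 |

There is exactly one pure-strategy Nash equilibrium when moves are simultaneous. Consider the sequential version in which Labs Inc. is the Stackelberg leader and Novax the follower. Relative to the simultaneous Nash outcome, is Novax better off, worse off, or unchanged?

worse off

Novax best-responds to each possible Labs Inc. move:
- Low → Novax plays R3 (best of -2, -5, 4, 10); Labs Inc. gets 0.
- Med → Novax plays R1 (best of -5, 3, 2, 2); Labs Inc. gets 9.
- High → Novax plays R3 (best of -5, -4, 2, 10); Labs Inc. gets 7.
Labs Inc.'s induced payoffs are 0, 9, 7, so Labs Inc. commits to Med. Subgame-perfect outcome: (Med, R1) with payoffs (9, 3).
Now find the simultaneous Nash equilibrium.
Labs Inc.'s best replies: R0→Med; R1→High; R2→Low; R3→High.
Novax's best replies: Low→R3; Med→R1; High→R3.
The unique mutual best reply is (High, R3), giving (7, 10).
Novax earns 3 sequentially versus 10 at the Nash outcome: worse off.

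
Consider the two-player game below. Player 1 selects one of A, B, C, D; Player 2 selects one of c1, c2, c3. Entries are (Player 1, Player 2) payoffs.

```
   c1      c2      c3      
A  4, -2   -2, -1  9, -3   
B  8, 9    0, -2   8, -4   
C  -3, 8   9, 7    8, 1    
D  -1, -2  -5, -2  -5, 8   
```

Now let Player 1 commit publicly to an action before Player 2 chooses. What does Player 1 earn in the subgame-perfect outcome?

Player 2 best-responds to each possible Player 1 move:
- A: BR = c2, leader payoff -2.
- B: BR = c1, leader payoff 8.
- C: BR = c1, leader payoff -3.
- D: BR = c3, leader payoff -5.
Among -2, 8, -3, -5, the best is 8 at B. Subgame-perfect outcome: (B, c1) with payoffs (8, 9).

8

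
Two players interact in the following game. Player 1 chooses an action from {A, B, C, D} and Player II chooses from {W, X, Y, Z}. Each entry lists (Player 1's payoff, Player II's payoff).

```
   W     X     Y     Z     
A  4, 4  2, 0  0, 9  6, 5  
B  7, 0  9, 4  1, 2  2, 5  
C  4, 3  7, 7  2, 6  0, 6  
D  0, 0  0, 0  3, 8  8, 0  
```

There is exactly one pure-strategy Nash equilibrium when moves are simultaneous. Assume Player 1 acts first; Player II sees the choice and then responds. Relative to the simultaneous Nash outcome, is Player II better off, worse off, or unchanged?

worse off

Solve by backward induction (Player 1 leads).
- A: BR = Y, leader payoff 0.
- B: BR = Z, leader payoff 2.
- C: BR = X, leader payoff 7.
- D: BR = Y, leader payoff 3.
Maximizing over 0, 2, 7, 3, Player 1 chooses C. Subgame-perfect outcome: (C, X) with payoffs (7, 7).
Now find the simultaneous Nash equilibrium.
Player 1's best replies: W→B; X→B; Y→D; Z→D.
Player II's best replies: A→Y; B→Z; C→X; D→Y.
The unique mutual best reply is (D, Y), giving (3, 8).
Player II earns 7 sequentially versus 8 at the Nash outcome: worse off.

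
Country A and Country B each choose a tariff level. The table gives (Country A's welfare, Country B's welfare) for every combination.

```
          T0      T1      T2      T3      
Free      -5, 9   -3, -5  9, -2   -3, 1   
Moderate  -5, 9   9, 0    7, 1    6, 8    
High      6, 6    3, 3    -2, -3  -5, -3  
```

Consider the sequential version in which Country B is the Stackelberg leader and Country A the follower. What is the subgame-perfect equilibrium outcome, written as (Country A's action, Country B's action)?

(Moderate, T3)

Solve by backward induction (Country B leads).
- T0 → Country A plays High (best of -5, -5, 6); Country B gets 6.
- T1 → Country A plays Moderate (best of -3, 9, 3); Country B gets 0.
- T2 → Country A plays Free (best of 9, 7, -2); Country B gets -2.
- T3 → Country A plays Moderate (best of -3, 6, -5); Country B gets 8.
Maximizing over 6, 0, -2, 8, Country B chooses T3. Subgame-perfect outcome: (Moderate, T3) with payoffs (6, 8).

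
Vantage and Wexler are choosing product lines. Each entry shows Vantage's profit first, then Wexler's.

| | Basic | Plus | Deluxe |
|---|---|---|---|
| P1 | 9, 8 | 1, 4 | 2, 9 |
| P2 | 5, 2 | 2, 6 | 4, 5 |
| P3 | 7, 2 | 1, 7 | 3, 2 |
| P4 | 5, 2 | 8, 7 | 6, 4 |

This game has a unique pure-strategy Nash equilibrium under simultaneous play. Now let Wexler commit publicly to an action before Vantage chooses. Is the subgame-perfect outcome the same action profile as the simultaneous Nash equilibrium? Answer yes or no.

no

Backward induction with Wexler moving first.
- Basic: Vantage compares 9, 5, 7, 5 and picks P1; Wexler would get 8.
- Plus: Vantage compares 1, 2, 1, 8 and picks P4; Wexler would get 7.
- Deluxe: Vantage compares 2, 4, 3, 6 and picks P4; Wexler would get 4.
Among 8, 7, 4, the best is 8 at Basic. Subgame-perfect outcome: (P1, Basic) with payoffs (9, 8).
For the simultaneous game, intersect best replies.
Vantage's best replies: Basic→P1; Plus→P4; Deluxe→P4.
Wexler's best replies: P1→Deluxe; P2→Plus; P3→Plus; P4→Plus.
Only (P4, Plus) has each player best-responding; Nash payoffs (8, 7).
Sequential outcome (P1, Basic) differs from the Nash profile (P4, Plus).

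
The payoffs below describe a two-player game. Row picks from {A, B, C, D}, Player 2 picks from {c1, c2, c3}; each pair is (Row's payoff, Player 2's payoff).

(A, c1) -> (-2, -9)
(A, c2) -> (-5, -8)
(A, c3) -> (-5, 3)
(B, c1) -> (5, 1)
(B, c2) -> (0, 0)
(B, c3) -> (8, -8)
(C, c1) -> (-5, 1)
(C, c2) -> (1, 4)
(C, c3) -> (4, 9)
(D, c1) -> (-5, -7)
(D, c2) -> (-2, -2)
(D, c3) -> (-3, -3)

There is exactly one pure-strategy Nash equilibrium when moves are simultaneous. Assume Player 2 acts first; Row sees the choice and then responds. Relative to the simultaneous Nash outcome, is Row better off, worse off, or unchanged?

worse off

Row best-responds to each possible Player 2 move:
- c1: Row compares -2, 5, -5, -5 and picks B; Player 2 would get 1.
- c2: Row compares -5, 0, 1, -2 and picks C; Player 2 would get 4.
- c3: Row compares -5, 8, 4, -3 and picks B; Player 2 would get -8.
Maximizing over 1, 4, -8, Player 2 chooses c2. Subgame-perfect outcome: (C, c2) with payoffs (1, 4).
Under simultaneous play:
Row's best replies: c1→B; c2→C; c3→B.
Player 2's best replies: A→c3; B→c1; C→c3; D→c2.
The unique mutual best reply is (B, c1), giving (5, 1).
Row earns 1 sequentially versus 5 at the Nash outcome: worse off.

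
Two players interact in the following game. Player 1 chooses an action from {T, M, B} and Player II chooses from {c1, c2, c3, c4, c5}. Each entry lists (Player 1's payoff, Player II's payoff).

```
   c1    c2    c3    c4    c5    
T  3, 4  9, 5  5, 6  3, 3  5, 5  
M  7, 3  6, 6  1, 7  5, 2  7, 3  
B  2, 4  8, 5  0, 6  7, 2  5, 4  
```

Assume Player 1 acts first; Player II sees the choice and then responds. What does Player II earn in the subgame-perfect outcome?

Backward induction with Player 1 moving first.
- T → Player II plays c3 (best of 4, 5, 6, 3, 5); Player 1 gets 5.
- M → Player II plays c3 (best of 3, 6, 7, 2, 3); Player 1 gets 1.
- B → Player II plays c3 (best of 4, 5, 6, 2, 4); Player 1 gets 0.
Among 5, 1, 0, the best is 5 at T. Subgame-perfect outcome: (T, c3) with payoffs (5, 6).

6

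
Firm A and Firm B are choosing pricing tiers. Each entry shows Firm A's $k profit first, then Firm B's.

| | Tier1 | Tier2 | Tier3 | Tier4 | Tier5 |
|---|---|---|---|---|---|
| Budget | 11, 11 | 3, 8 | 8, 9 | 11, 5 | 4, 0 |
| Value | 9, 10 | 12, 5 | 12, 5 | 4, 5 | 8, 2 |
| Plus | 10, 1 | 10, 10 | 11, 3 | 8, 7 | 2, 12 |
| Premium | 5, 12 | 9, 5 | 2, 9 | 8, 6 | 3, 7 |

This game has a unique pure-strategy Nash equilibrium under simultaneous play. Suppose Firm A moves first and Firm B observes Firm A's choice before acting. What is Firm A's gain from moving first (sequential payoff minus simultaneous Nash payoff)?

0

Firm B best-responds to each possible Firm A move:
- Budget → Firm B plays Tier1 (best of 11, 8, 9, 5, 0); Firm A gets 11.
- Value → Firm B plays Tier1 (best of 10, 5, 5, 5, 2); Firm A gets 9.
- Plus → Firm B plays Tier5 (best of 1, 10, 3, 7, 12); Firm A gets 2.
- Premium → Firm B plays Tier1 (best of 12, 5, 9, 6, 7); Firm A gets 5.
Among 11, 9, 2, 5, the best is 11 at Budget. Subgame-perfect outcome: (Budget, Tier1) with payoffs (11, 11).
Now find the simultaneous Nash equilibrium.
Firm A's best replies: Tier1→Budget; Tier2→Value; Tier3→Value; Tier4→Budget; Tier5→Value.
Firm B's best replies: Budget→Tier1; Value→Tier1; Plus→Tier5; Premium→Tier1.
Only (Budget, Tier1) has each player best-responding; Nash payoffs (11, 11).
Firm A's commitment gain: 11 − 11 = 0.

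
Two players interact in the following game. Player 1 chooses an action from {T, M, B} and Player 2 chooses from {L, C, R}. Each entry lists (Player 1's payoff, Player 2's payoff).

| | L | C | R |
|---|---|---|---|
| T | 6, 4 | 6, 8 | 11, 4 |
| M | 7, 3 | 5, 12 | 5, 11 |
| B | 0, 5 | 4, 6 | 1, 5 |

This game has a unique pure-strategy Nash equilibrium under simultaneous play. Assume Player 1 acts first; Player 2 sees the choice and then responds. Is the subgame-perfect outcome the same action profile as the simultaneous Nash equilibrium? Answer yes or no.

yes

Player 2 best-responds to each possible Player 1 move:
- T: Player 2 compares 4, 8, 4 and picks C; Player 1 would get 6.
- M: Player 2 compares 3, 12, 11 and picks C; Player 1 would get 5.
- B: Player 2 compares 5, 6, 5 and picks C; Player 1 would get 4.
Player 1's induced payoffs are 6, 5, 4, so Player 1 commits to T. Subgame-perfect outcome: (T, C) with payoffs (6, 8).
Under simultaneous play:
Player 1's best replies: L→M; C→T; R→T.
Player 2's best replies: T→C; M→C; B→C.
The unique mutual best reply is (T, C), giving (6, 8).
Sequential outcome (T, C) coincides with the Nash profile (T, C).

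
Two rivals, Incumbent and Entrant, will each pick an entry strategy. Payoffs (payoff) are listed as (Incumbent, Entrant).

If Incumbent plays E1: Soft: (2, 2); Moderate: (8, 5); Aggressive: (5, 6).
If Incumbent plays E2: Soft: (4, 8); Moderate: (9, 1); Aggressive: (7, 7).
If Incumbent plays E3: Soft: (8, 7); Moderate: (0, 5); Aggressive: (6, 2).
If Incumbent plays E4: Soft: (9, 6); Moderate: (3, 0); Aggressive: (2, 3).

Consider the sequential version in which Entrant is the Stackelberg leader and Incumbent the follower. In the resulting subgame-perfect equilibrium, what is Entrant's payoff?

Backward induction with Entrant moving first.
- Soft: BR = E4, leader payoff 6.
- Moderate: BR = E2, leader payoff 1.
- Aggressive: BR = E2, leader payoff 7.
Among 6, 1, 7, the best is 7 at Aggressive. Subgame-perfect outcome: (E2, Aggressive) with payoffs (7, 7).

7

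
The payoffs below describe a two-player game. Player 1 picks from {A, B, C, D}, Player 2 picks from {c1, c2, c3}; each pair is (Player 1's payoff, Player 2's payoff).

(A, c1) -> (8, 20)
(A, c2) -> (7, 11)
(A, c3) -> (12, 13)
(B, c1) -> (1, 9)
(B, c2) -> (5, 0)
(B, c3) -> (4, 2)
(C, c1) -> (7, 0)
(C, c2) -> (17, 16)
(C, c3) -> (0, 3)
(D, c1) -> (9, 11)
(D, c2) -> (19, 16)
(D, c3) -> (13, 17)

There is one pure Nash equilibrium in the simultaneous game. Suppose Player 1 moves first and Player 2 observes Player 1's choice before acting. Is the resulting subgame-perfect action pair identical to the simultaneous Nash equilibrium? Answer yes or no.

no

Player 2 best-responds to each possible Player 1 move:
- A → Player 2 plays c1 (best of 20, 11, 13); Player 1 gets 8.
- B → Player 2 plays c1 (best of 9, 0, 2); Player 1 gets 1.
- C → Player 2 plays c2 (best of 0, 16, 3); Player 1 gets 17.
- D → Player 2 plays c3 (best of 11, 16, 17); Player 1 gets 13.
Player 1's induced payoffs are 8, 1, 17, 13, so Player 1 commits to C. Subgame-perfect outcome: (C, c2) with payoffs (17, 16).
Under simultaneous play:
Player 1's best replies: c1→D; c2→D; c3→D.
Player 2's best replies: A→c1; B→c1; C→c2; D→c3.
Only (D, c3) has each player best-responding; Nash payoffs (13, 17).
Sequential outcome (C, c2) differs from the Nash profile (D, c3).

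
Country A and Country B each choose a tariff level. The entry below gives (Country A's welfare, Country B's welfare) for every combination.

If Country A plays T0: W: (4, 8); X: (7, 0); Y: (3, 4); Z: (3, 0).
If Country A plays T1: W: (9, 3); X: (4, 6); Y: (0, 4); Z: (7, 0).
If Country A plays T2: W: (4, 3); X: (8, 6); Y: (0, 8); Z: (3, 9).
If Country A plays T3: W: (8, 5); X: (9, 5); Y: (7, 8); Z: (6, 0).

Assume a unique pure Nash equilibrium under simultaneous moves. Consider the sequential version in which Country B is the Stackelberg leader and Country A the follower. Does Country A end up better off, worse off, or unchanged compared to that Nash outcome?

Solve by backward induction (Country B leads).
- W: Country A compares 4, 9, 4, 8 and picks T1; Country B would get 3.
- X: Country A compares 7, 4, 8, 9 and picks T3; Country B would get 5.
- Y: Country A compares 3, 0, 0, 7 and picks T3; Country B would get 8.
- Z: Country A compares 3, 7, 3, 6 and picks T1; Country B would get 0.
Maximizing over 3, 5, 8, 0, Country B chooses Y. Subgame-perfect outcome: (T3, Y) with payoffs (7, 8).
Under simultaneous play:
Country A's best replies: W→T1; X→T3; Y→T3; Z→T1.
Country B's best replies: T0→W; T1→X; T2→Z; T3→Y.
The unique mutual best reply is (T3, Y), giving (7, 8).
Country A earns 7 sequentially versus 7 at the Nash outcome: unchanged.

unchanged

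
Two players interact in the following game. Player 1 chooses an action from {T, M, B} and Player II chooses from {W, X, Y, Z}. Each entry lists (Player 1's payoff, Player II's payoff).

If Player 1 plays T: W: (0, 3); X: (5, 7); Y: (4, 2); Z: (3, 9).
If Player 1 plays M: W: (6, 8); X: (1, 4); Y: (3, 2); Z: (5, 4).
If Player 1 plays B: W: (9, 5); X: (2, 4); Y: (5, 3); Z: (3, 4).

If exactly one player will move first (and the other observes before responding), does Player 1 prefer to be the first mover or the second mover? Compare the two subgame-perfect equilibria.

If Player 1 leads: Player II's best replies are T→Z, M→W, B→W; Player 1's induced payoffs 3, 6, 9; outcome (B, W), payoffs (9, 5).
If Player II leads: Player 1's best replies are W→B, X→T, Y→B, Z→M; Player II's induced payoffs 5, 7, 3, 4; outcome (T, X), payoffs (5, 7).
Player 1 gets 9 moving first and 5 moving second, so Player 1 prefers to move first.

first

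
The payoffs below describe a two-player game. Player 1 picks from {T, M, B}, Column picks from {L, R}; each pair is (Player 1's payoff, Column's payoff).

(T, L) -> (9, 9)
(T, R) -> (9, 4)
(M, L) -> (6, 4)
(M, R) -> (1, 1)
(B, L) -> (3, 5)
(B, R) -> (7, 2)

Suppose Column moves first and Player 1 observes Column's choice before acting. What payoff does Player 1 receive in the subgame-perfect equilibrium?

9

Solve by backward induction (Column leads).
- L: BR = T, leader payoff 9.
- R: BR = T, leader payoff 4.
Among 9, 4, the best is 9 at L. Subgame-perfect outcome: (T, L) with payoffs (9, 9).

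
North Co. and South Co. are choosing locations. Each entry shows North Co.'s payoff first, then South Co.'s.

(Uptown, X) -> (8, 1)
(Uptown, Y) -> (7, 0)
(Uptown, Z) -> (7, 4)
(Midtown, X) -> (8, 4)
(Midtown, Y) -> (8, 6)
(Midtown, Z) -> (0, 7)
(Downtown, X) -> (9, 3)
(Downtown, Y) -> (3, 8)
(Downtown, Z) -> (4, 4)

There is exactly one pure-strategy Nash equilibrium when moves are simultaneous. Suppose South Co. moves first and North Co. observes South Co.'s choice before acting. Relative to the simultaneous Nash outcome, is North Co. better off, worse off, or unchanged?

Solve by backward induction (South Co. leads).
- X → North Co. plays Downtown (best of 8, 8, 9); South Co. gets 3.
- Y → North Co. plays Midtown (best of 7, 8, 3); South Co. gets 6.
- Z → North Co. plays Uptown (best of 7, 0, 4); South Co. gets 4.
Among 3, 6, 4, the best is 6 at Y. Subgame-perfect outcome: (Midtown, Y) with payoffs (8, 6).
For the simultaneous game, intersect best replies.
North Co.'s best replies: X→Downtown; Y→Midtown; Z→Uptown.
South Co.'s best replies: Uptown→Z; Midtown→Z; Downtown→Y.
The unique mutual best reply is (Uptown, Z), giving (7, 4).
North Co. earns 8 sequentially versus 7 at the Nash outcome: better off.

better off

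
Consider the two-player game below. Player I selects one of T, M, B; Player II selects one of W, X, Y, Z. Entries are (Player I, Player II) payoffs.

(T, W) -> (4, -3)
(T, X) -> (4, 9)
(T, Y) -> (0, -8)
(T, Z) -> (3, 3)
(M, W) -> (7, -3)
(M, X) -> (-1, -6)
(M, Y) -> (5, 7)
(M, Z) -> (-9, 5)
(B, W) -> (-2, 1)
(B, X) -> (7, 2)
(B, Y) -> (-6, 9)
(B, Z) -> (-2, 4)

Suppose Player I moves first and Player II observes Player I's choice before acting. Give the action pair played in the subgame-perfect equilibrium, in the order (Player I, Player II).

(M, Y)

Work backward from Player II's decision.
- T → Player II plays X (best of -3, 9, -8, 3); Player I gets 4.
- M → Player II plays Y (best of -3, -6, 7, 5); Player I gets 5.
- B → Player II plays Y (best of 1, 2, 9, 4); Player I gets -6.
Player I's induced payoffs are 4, 5, -6, so Player I commits to M. Subgame-perfect outcome: (M, Y) with payoffs (5, 7).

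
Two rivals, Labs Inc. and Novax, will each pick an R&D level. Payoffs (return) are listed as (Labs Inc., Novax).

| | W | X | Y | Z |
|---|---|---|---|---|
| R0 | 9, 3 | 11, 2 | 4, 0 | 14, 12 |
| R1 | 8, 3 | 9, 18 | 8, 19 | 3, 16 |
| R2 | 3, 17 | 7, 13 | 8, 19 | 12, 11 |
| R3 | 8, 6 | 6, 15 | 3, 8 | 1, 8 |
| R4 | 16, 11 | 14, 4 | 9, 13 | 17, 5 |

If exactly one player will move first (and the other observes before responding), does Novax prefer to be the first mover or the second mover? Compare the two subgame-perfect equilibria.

first

If Labs Inc. leads: Novax's best replies are R0→Z, R1→Y, R2→Y, R3→X, R4→Y; Labs Inc.'s induced payoffs 14, 8, 8, 6, 9; outcome (R0, Z), payoffs (14, 12).
If Novax leads: Labs Inc.'s best replies are W→R4, X→R4, Y→R4, Z→R4; Novax's induced payoffs 11, 4, 13, 5; outcome (R4, Y), payoffs (9, 13).
Novax gets 13 moving first and 12 moving second, so Novax prefers to move first.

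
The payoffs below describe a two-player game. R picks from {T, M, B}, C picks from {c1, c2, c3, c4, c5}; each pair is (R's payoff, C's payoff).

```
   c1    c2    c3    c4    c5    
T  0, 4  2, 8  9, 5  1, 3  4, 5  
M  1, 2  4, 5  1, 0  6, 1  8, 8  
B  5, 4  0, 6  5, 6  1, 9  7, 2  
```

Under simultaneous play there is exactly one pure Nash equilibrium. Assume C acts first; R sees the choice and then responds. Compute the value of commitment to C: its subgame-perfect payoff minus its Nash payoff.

0

R best-responds to each possible C move:
- c1 → R plays B (best of 0, 1, 5); C gets 4.
- c2 → R plays M (best of 2, 4, 0); C gets 5.
- c3 → R plays T (best of 9, 1, 5); C gets 5.
- c4 → R plays M (best of 1, 6, 1); C gets 1.
- c5 → R plays M (best of 4, 8, 7); C gets 8.
Maximizing over 4, 5, 5, 1, 8, C chooses c5. Subgame-perfect outcome: (M, c5) with payoffs (8, 8).
Now find the simultaneous Nash equilibrium.
R's best replies: c1→B; c2→M; c3→T; c4→M; c5→M.
C's best replies: T→c2; M→c5; B→c4.
The unique mutual best reply is (M, c5), giving (8, 8).
C's commitment gain: 8 − 8 = 0.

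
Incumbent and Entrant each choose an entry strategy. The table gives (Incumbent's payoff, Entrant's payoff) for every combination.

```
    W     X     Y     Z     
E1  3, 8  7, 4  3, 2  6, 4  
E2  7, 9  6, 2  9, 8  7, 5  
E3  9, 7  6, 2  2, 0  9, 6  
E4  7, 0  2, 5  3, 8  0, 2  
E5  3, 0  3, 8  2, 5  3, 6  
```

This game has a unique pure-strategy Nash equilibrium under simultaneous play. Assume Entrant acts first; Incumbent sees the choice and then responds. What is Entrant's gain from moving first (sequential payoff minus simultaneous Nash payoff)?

1

Backward induction with Entrant moving first.
- W → Incumbent plays E3 (best of 3, 7, 9, 7, 3); Entrant gets 7.
- X → Incumbent plays E1 (best of 7, 6, 6, 2, 3); Entrant gets 4.
- Y → Incumbent plays E2 (best of 3, 9, 2, 3, 2); Entrant gets 8.
- Z → Incumbent plays E3 (best of 6, 7, 9, 0, 3); Entrant gets 6.
Entrant's induced payoffs are 7, 4, 8, 6, so Entrant commits to Y. Subgame-perfect outcome: (E2, Y) with payoffs (9, 8).
Now find the simultaneous Nash equilibrium.
Incumbent's best replies: W→E3; X→E1; Y→E2; Z→E3.
Entrant's best replies: E1→W; E2→W; E3→W; E4→Y; E5→X.
The unique mutual best reply is (E3, W), giving (9, 7).
Entrant's commitment gain: 8 − 7 = 1.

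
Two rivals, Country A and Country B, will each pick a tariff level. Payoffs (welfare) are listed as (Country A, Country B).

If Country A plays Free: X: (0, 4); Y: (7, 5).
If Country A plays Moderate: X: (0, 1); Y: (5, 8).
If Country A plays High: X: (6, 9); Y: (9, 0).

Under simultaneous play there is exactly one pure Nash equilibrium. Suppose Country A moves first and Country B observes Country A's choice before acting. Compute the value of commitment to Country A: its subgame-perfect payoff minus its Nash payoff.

Backward induction with Country A moving first.
- Free: Country B compares 4, 5 and picks Y; Country A would get 7.
- Moderate: Country B compares 1, 8 and picks Y; Country A would get 5.
- High: Country B compares 9, 0 and picks X; Country A would get 6.
Country A's induced payoffs are 7, 5, 6, so Country A commits to Free. Subgame-perfect outcome: (Free, Y) with payoffs (7, 5).
Now find the simultaneous Nash equilibrium.
Country A's best replies: X→High; Y→High.
Country B's best replies: Free→Y; Moderate→Y; High→X.
The unique mutual best reply is (High, X), giving (6, 9).
Country A's commitment gain: 7 − 6 = 1.

1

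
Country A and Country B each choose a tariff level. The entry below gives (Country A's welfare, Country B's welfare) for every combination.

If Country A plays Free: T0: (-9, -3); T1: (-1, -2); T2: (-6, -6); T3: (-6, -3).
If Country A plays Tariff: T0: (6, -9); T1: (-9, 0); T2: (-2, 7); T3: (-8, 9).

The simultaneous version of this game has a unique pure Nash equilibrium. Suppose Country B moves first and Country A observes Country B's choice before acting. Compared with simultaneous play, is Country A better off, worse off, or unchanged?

Solve by backward induction (Country B leads).
- T0: BR = Tariff, leader payoff -9.
- T1: BR = Free, leader payoff -2.
- T2: BR = Tariff, leader payoff 7.
- T3: BR = Free, leader payoff -3.
Among -9, -2, 7, -3, the best is 7 at T2. Subgame-perfect outcome: (Tariff, T2) with payoffs (-2, 7).
Under simultaneous play:
Country A's best replies: T0→Tariff; T1→Free; T2→Tariff; T3→Free.
Country B's best replies: Free→T1; Tariff→T3.
The unique mutual best reply is (Free, T1), giving (-1, -2).
Country A earns -2 sequentially versus -1 at the Nash outcome: worse off.

worse off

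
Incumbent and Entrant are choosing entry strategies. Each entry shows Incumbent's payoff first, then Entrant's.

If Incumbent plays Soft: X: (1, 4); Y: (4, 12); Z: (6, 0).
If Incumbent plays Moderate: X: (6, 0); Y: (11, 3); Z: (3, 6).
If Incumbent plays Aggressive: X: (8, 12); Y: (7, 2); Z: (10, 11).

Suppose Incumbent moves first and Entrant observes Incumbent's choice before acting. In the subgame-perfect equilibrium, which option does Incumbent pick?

Aggressive

Entrant best-responds to each possible Incumbent move:
- Soft → Entrant plays Y (best of 4, 12, 0); Incumbent gets 4.
- Moderate → Entrant plays Z (best of 0, 3, 6); Incumbent gets 3.
- Aggressive → Entrant plays X (best of 12, 2, 11); Incumbent gets 8.
Maximizing over 4, 3, 8, Incumbent chooses Aggressive. Subgame-perfect outcome: (Aggressive, X) with payoffs (8, 12).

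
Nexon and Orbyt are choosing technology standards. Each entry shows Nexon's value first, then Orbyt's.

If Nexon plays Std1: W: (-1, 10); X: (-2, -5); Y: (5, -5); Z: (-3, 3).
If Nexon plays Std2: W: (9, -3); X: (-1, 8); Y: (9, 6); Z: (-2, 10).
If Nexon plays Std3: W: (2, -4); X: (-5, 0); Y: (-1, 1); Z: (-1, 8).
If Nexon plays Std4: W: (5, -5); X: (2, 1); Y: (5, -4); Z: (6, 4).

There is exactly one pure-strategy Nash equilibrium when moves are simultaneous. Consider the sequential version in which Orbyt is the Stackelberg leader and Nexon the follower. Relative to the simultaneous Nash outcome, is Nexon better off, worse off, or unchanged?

better off

Nexon best-responds to each possible Orbyt move:
- W: BR = Std2, leader payoff -3.
- X: BR = Std4, leader payoff 1.
- Y: BR = Std2, leader payoff 6.
- Z: BR = Std4, leader payoff 4.
Maximizing over -3, 1, 6, 4, Orbyt chooses Y. Subgame-perfect outcome: (Std2, Y) with payoffs (9, 6).
For the simultaneous game, intersect best replies.
Nexon's best replies: W→Std2; X→Std4; Y→Std2; Z→Std4.
Orbyt's best replies: Std1→W; Std2→Z; Std3→Z; Std4→Z.
Only (Std4, Z) has each player best-responding; Nash payoffs (6, 4).
Nexon earns 9 sequentially versus 6 at the Nash outcome: better off.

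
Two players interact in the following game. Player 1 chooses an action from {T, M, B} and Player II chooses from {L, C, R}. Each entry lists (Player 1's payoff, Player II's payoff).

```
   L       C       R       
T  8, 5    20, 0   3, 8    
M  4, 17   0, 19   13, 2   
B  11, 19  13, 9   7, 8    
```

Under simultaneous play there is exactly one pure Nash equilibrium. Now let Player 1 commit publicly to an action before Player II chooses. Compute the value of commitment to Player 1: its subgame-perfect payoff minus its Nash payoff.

0

Solve by backward induction (Player 1 leads).
- T: BR = R, leader payoff 3.
- M: BR = C, leader payoff 0.
- B: BR = L, leader payoff 11.
Player 1's induced payoffs are 3, 0, 11, so Player 1 commits to B. Subgame-perfect outcome: (B, L) with payoffs (11, 19).
Now find the simultaneous Nash equilibrium.
Player 1's best replies: L→B; C→T; R→M.
Player II's best replies: T→R; M→C; B→L.
Only (B, L) has each player best-responding; Nash payoffs (11, 19).
Player 1's commitment gain: 11 − 11 = 0.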